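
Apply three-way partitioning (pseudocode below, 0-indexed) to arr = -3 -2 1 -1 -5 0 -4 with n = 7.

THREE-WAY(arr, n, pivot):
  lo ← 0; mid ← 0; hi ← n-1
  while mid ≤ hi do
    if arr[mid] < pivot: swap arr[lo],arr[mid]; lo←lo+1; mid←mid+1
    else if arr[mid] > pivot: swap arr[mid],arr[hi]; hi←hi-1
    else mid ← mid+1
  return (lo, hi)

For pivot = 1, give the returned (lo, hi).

pivot = 1; lo=0, mid=0, hi=6
arr[mid]=-3<1: swap arr[0],arr[0]; lo=1,mid=1 → -3 -2 1 -1 -5 0 -4
arr[mid]=-2<1: swap arr[1],arr[1]; lo=2,mid=2 → -3 -2 1 -1 -5 0 -4
arr[mid]=1=1: mid=3
arr[mid]=-1<1: swap arr[2],arr[3]; lo=3,mid=4 → -3 -2 -1 1 -5 0 -4
arr[mid]=-5<1: swap arr[3],arr[4]; lo=4,mid=5 → -3 -2 -1 -5 1 0 -4
arr[mid]=0<1: swap arr[4],arr[5]; lo=5,mid=6 → -3 -2 -1 -5 0 1 -4
arr[mid]=-4<1: swap arr[5],arr[6]; lo=6,mid=7 → -3 -2 -1 -5 0 -4 1
end: lo=6, hi=6; arr = -3 -2 -1 -5 0 -4 1

(6, 6)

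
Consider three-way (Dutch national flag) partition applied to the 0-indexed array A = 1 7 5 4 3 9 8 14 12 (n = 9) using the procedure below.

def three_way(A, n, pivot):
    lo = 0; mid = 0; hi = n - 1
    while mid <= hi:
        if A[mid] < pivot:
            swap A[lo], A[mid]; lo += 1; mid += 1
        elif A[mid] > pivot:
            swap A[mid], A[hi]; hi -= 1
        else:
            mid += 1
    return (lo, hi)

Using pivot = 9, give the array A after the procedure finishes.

1 7 5 4 3 8 9 12 14

pivot = 9; lo=0, mid=0, hi=8
A[mid]=1<9: swap A[0],A[0]; lo=1,mid=1 → 1 7 5 4 3 9 8 14 12
A[mid]=7<9: swap A[1],A[1]; lo=2,mid=2 → 1 7 5 4 3 9 8 14 12
A[mid]=5<9: swap A[2],A[2]; lo=3,mid=3 → 1 7 5 4 3 9 8 14 12
A[mid]=4<9: swap A[3],A[3]; lo=4,mid=4 → 1 7 5 4 3 9 8 14 12
A[mid]=3<9: swap A[4],A[4]; lo=5,mid=5 → 1 7 5 4 3 9 8 14 12
A[mid]=9=9: mid=6
A[mid]=8<9: swap A[5],A[6]; lo=6,mid=7 → 1 7 5 4 3 8 9 14 12
A[mid]=14>9: swap A[7],A[8]; hi=7 → 1 7 5 4 3 8 9 12 14
A[mid]=12>9: swap A[7],A[7]; hi=6 → 1 7 5 4 3 8 9 12 14
end: lo=6, hi=6; A = 1 7 5 4 3 8 9 12 14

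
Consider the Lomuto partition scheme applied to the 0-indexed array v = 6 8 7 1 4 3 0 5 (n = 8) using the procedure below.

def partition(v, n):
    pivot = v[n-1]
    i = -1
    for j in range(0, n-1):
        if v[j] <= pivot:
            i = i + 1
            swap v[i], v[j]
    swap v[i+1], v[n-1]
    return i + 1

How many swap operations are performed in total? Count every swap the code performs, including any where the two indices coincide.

pivot = v[7] = 5; i = -1
j=0: v[0]=6 > 5 → no swap
j=1: v[1]=8 > 5 → no swap
j=2: v[2]=7 > 5 → no swap
j=3: v[3]=1 ≤ 5 → i=0, swap v[0],v[3] → 1 8 7 6 4 3 0 5
j=4: v[4]=4 ≤ 5 → i=1, swap v[1],v[4] → 1 4 7 6 8 3 0 5
j=5: v[5]=3 ≤ 5 → i=2, swap v[2],v[5] → 1 4 3 6 8 7 0 5
j=6: v[6]=0 ≤ 5 → i=3, swap v[3],v[6] → 1 4 3 0 8 7 6 5
final swap v[4],v[7] → 1 4 3 0 5 7 6 8; return 4

5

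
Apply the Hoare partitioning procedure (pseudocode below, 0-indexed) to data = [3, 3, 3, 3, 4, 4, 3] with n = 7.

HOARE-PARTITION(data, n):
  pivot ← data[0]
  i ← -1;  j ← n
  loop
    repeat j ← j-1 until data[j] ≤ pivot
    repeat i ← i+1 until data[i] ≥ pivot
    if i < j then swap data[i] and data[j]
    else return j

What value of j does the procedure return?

pivot = data[0] = 3; i = -1, j = 7
j→6 (data[6]=3≤3), i→0 (data[0]=3≥3); i<j, swap → [3, 3, 3, 3, 4, 4, 3]
j→3 (data[3]=3≤3), i→1 (data[1]=3≥3); i<j, swap → [3, 3, 3, 3, 4, 4, 3]
j→2, i→2; i≥j, return j=2. data = [3, 3, 3, 3, 4, 4, 3]

2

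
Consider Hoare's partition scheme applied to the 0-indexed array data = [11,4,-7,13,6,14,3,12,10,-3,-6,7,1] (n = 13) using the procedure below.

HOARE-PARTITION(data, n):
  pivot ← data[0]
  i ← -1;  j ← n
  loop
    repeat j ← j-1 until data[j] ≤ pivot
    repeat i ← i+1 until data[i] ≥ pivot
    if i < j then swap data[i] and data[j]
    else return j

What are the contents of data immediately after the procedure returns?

[1,4,-7,7,6,-6,3,-3,10,12,14,13,11]

pivot = data[0] = 11; i = -1, j = 13
j→12 (data[12]=1≤11), i→0 (data[0]=11≥11); i<j, swap → [1,4,-7,13,6,14,3,12,10,-3,-6,7,11]
j→11 (data[11]=7≤11), i→3 (data[3]=13≥11); i<j, swap → [1,4,-7,7,6,14,3,12,10,-3,-6,13,11]
j→10 (data[10]=-6≤11), i→5 (data[5]=14≥11); i<j, swap → [1,4,-7,7,6,-6,3,12,10,-3,14,13,11]
j→9 (data[9]=-3≤11), i→7 (data[7]=12≥11); i<j, swap → [1,4,-7,7,6,-6,3,-3,10,12,14,13,11]
j→8, i→9; i≥j, return j=8. data = [1,4,-7,7,6,-6,3,-3,10,12,14,13,11]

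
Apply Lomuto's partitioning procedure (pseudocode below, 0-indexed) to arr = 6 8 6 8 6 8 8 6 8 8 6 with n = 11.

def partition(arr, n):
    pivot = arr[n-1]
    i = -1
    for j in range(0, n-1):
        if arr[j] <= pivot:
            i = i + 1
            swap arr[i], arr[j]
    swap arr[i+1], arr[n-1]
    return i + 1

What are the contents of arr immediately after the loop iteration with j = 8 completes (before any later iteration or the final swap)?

pivot=6, i=-1
j=0: 6≤6, i=0, swap(0,0) ⇒ 6 8 6 8 6 8 8 6 8 8 6
j=1: 8>6, skip
j=2: 6≤6, i=1, swap(1,2) ⇒ 6 6 8 8 6 8 8 6 8 8 6
j=3: 8>6, skip
j=4: 6≤6, i=2, swap(2,4) ⇒ 6 6 6 8 8 8 8 6 8 8 6
j=5: 8>6, skip
j=6: 8>6, skip
j=7: 6≤6, i=3, swap(3,7) ⇒ 6 6 6 6 8 8 8 8 8 8 6
j=8: 8>6, skip
(after j=8) arr = 6 6 6 6 8 8 8 8 8 8 6

6 6 6 6 8 8 8 8 8 8 6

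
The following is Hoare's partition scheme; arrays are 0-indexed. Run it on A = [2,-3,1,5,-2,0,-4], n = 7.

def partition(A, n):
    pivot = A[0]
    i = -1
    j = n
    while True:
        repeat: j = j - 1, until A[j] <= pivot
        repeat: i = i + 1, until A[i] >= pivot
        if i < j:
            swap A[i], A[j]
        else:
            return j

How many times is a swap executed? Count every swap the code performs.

2

pivot=2
j stops at 6 (-4), i stops at 0 (2); swap ⇒ [-4,-3,1,5,-2,0,2]
j stops at 5 (0), i stops at 3 (5); swap ⇒ [-4,-3,1,0,-2,5,2]
j stops at 4, i stops at 5; i≥j ⇒ return 4. A=[-4,-3,1,0,-2,5,2]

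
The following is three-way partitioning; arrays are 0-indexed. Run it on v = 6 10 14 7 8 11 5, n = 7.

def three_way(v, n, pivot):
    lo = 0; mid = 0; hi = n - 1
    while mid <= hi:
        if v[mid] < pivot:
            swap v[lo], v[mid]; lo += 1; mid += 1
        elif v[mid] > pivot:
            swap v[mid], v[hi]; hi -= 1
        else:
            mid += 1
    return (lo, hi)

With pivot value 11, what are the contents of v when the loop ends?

pivot = 11; lo=0, mid=0, hi=6
v[mid]=6<11: swap v[0],v[0]; lo=1,mid=1 → 6 10 14 7 8 11 5
v[mid]=10<11: swap v[1],v[1]; lo=2,mid=2 → 6 10 14 7 8 11 5
v[mid]=14>11: swap v[2],v[6]; hi=5 → 6 10 5 7 8 11 14
v[mid]=5<11: swap v[2],v[2]; lo=3,mid=3 → 6 10 5 7 8 11 14
v[mid]=7<11: swap v[3],v[3]; lo=4,mid=4 → 6 10 5 7 8 11 14
v[mid]=8<11: swap v[4],v[4]; lo=5,mid=5 → 6 10 5 7 8 11 14
v[mid]=11=11: mid=6
end: lo=5, hi=5; v = 6 10 5 7 8 11 14

6 10 5 7 8 11 14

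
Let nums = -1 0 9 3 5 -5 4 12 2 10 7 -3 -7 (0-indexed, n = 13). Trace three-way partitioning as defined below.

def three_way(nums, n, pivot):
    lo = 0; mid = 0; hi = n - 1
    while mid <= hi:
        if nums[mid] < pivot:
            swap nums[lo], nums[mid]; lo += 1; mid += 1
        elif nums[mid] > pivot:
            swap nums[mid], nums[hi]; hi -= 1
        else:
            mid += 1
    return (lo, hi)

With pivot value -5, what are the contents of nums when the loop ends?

pivot = -5; lo=0, mid=0, hi=12
nums[mid]=-1>-5: swap nums[0],nums[12]; hi=11 → -7 0 9 3 5 -5 4 12 2 10 7 -3 -1
nums[mid]=-7<-5: swap nums[0],nums[0]; lo=1,mid=1 → -7 0 9 3 5 -5 4 12 2 10 7 -3 -1
nums[mid]=0>-5: swap nums[1],nums[11]; hi=10 → -7 -3 9 3 5 -5 4 12 2 10 7 0 -1
nums[mid]=-3>-5: swap nums[1],nums[10]; hi=9 → -7 7 9 3 5 -5 4 12 2 10 -3 0 -1
nums[mid]=7>-5: swap nums[1],nums[9]; hi=8 → -7 10 9 3 5 -5 4 12 2 7 -3 0 -1
nums[mid]=10>-5: swap nums[1],nums[8]; hi=7 → -7 2 9 3 5 -5 4 12 10 7 -3 0 -1
nums[mid]=2>-5: swap nums[1],nums[7]; hi=6 → -7 12 9 3 5 -5 4 2 10 7 -3 0 -1
nums[mid]=12>-5: swap nums[1],nums[6]; hi=5 → -7 4 9 3 5 -5 12 2 10 7 -3 0 -1
nums[mid]=4>-5: swap nums[1],nums[5]; hi=4 → -7 -5 9 3 5 4 12 2 10 7 -3 0 -1
nums[mid]=-5=-5: mid=2
nums[mid]=9>-5: swap nums[2],nums[4]; hi=3 → -7 -5 5 3 9 4 12 2 10 7 -3 0 -1
nums[mid]=5>-5: swap nums[2],nums[3]; hi=2 → -7 -5 3 5 9 4 12 2 10 7 -3 0 -1
nums[mid]=3>-5: swap nums[2],nums[2]; hi=1 → -7 -5 3 5 9 4 12 2 10 7 -3 0 -1
end: lo=1, hi=1; nums = -7 -5 3 5 9 4 12 2 10 7 -3 0 -1

-7 -5 3 5 9 4 12 2 10 7 -3 0 -1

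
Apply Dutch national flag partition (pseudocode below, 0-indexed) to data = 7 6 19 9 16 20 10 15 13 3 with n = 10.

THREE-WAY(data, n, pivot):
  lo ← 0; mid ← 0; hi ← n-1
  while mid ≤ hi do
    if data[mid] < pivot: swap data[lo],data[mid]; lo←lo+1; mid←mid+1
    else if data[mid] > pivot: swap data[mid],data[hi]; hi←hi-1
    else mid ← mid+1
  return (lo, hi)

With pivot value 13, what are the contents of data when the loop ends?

7 6 3 9 10 13 15 20 16 19

lo=0 mid=0 hi=9
7<13: swap(0,0), lo=1 mid=1 ⇒ 7 6 19 9 16 20 10 15 13 3
6<13: swap(1,1), lo=2 mid=2 ⇒ 7 6 19 9 16 20 10 15 13 3
19>13: swap(2,9), hi=8 ⇒ 7 6 3 9 16 20 10 15 13 19
3<13: swap(2,2), lo=3 mid=3 ⇒ 7 6 3 9 16 20 10 15 13 19
9<13: swap(3,3), lo=4 mid=4 ⇒ 7 6 3 9 16 20 10 15 13 19
16>13: swap(4,8), hi=7 ⇒ 7 6 3 9 13 20 10 15 16 19
13=13: mid=5
20>13: swap(5,7), hi=6 ⇒ 7 6 3 9 13 15 10 20 16 19
15>13: swap(5,6), hi=5 ⇒ 7 6 3 9 13 10 15 20 16 19
10<13: swap(4,5), lo=5 mid=6 ⇒ 7 6 3 9 10 13 15 20 16 19
done. lo=5 hi=5; data=7 6 3 9 10 13 15 20 16 19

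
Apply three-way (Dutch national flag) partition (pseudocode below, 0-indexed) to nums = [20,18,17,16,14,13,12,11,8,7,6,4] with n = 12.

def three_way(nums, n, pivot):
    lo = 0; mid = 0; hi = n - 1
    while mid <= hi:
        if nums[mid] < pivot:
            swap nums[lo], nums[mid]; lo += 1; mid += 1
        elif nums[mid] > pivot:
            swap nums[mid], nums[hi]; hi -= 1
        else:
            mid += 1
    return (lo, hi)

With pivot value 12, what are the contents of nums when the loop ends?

pivot = 12; lo=0, mid=0, hi=11
nums[mid]=20>12: swap nums[0],nums[11]; hi=10 → [4,18,17,16,14,13,12,11,8,7,6,20]
nums[mid]=4<12: swap nums[0],nums[0]; lo=1,mid=1 → [4,18,17,16,14,13,12,11,8,7,6,20]
nums[mid]=18>12: swap nums[1],nums[10]; hi=9 → [4,6,17,16,14,13,12,11,8,7,18,20]
nums[mid]=6<12: swap nums[1],nums[1]; lo=2,mid=2 → [4,6,17,16,14,13,12,11,8,7,18,20]
nums[mid]=17>12: swap nums[2],nums[9]; hi=8 → [4,6,7,16,14,13,12,11,8,17,18,20]
nums[mid]=7<12: swap nums[2],nums[2]; lo=3,mid=3 → [4,6,7,16,14,13,12,11,8,17,18,20]
nums[mid]=16>12: swap nums[3],nums[8]; hi=7 → [4,6,7,8,14,13,12,11,16,17,18,20]
nums[mid]=8<12: swap nums[3],nums[3]; lo=4,mid=4 → [4,6,7,8,14,13,12,11,16,17,18,20]
nums[mid]=14>12: swap nums[4],nums[7]; hi=6 → [4,6,7,8,11,13,12,14,16,17,18,20]
nums[mid]=11<12: swap nums[4],nums[4]; lo=5,mid=5 → [4,6,7,8,11,13,12,14,16,17,18,20]
nums[mid]=13>12: swap nums[5],nums[6]; hi=5 → [4,6,7,8,11,12,13,14,16,17,18,20]
nums[mid]=12=12: mid=6
end: lo=5, hi=5; nums = [4,6,7,8,11,12,13,14,16,17,18,20]

[4,6,7,8,11,12,13,14,16,17,18,20]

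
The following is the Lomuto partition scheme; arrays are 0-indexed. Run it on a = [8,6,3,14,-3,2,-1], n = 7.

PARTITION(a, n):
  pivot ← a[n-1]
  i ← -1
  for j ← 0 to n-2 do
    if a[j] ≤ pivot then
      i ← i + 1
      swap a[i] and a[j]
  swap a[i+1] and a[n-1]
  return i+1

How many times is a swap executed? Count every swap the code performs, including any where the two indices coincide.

pivot=-1, i=-1
j=0: 8>-1, skip
j=1: 6>-1, skip
j=2: 3>-1, skip
j=3: 14>-1, skip
j=4: -3≤-1, i=0, swap(0,4) ⇒ [-3,6,3,14,8,2,-1]
j=5: 2>-1, skip
swap(1,6) ⇒ [-3,-1,3,14,8,2,6]; return 1

2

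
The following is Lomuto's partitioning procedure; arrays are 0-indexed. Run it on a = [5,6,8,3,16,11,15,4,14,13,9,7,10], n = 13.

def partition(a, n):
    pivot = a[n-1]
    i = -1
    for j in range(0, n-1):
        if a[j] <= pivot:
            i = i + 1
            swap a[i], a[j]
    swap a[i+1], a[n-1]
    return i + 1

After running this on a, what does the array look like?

pivot = a[12] = 10; i = -1
j=0: a[0]=5 ≤ 10 → i=0, swap a[0],a[0] (no change) → [5,6,8,3,16,11,15,4,14,13,9,7,10]
j=1: a[1]=6 ≤ 10 → i=1, swap a[1],a[1] (no change) → [5,6,8,3,16,11,15,4,14,13,9,7,10]
j=2: a[2]=8 ≤ 10 → i=2, swap a[2],a[2] (no change) → [5,6,8,3,16,11,15,4,14,13,9,7,10]
j=3: a[3]=3 ≤ 10 → i=3, swap a[3],a[3] (no change) → [5,6,8,3,16,11,15,4,14,13,9,7,10]
j=4: a[4]=16 > 10 → no swap
j=5: a[5]=11 > 10 → no swap
j=6: a[6]=15 > 10 → no swap
j=7: a[7]=4 ≤ 10 → i=4, swap a[4],a[7] → [5,6,8,3,4,11,15,16,14,13,9,7,10]
j=8: a[8]=14 > 10 → no swap
j=9: a[9]=13 > 10 → no swap
j=10: a[10]=9 ≤ 10 → i=5, swap a[5],a[10] → [5,6,8,3,4,9,15,16,14,13,11,7,10]
j=11: a[11]=7 ≤ 10 → i=6, swap a[6],a[11] → [5,6,8,3,4,9,7,16,14,13,11,15,10]
final swap a[7],a[12] → [5,6,8,3,4,9,7,10,14,13,11,15,16]; return 7

[5,6,8,3,4,9,7,10,14,13,11,15,16]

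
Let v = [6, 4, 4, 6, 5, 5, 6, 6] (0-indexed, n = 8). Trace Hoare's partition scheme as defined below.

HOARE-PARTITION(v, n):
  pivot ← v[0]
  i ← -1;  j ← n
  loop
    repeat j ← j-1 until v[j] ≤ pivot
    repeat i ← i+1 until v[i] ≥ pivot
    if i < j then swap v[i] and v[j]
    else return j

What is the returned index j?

pivot=6
j stops at 7 (6), i stops at 0 (6); swap ⇒ [6, 4, 4, 6, 5, 5, 6, 6]
j stops at 6 (6), i stops at 3 (6); swap ⇒ [6, 4, 4, 6, 5, 5, 6, 6]
j stops at 5, i stops at 6; i≥j ⇒ return 5. v=[6, 4, 4, 6, 5, 5, 6, 6]

5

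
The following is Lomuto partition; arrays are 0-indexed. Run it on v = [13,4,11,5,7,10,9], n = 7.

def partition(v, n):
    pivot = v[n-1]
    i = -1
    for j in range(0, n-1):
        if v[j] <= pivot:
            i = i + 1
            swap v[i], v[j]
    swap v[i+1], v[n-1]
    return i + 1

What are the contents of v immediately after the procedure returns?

[4,5,7,9,11,10,13]

pivot=9, i=-1
j=0: 13>9, skip
j=1: 4≤9, i=0, swap(0,1) ⇒ [4,13,11,5,7,10,9]
j=2: 11>9, skip
j=3: 5≤9, i=1, swap(1,3) ⇒ [4,5,11,13,7,10,9]
j=4: 7≤9, i=2, swap(2,4) ⇒ [4,5,7,13,11,10,9]
j=5: 10>9, skip
swap(3,6) ⇒ [4,5,7,9,11,10,13]; return 3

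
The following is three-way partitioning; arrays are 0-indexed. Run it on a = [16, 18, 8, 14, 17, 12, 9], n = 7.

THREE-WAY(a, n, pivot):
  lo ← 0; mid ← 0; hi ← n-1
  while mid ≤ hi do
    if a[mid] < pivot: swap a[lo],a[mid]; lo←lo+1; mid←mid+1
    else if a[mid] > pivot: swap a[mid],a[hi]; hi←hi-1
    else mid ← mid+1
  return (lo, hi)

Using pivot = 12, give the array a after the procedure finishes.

[9, 8, 12, 17, 14, 18, 16]

pivot = 12; lo=0, mid=0, hi=6
a[mid]=16>12: swap a[0],a[6]; hi=5 → [9, 18, 8, 14, 17, 12, 16]
a[mid]=9<12: swap a[0],a[0]; lo=1,mid=1 → [9, 18, 8, 14, 17, 12, 16]
a[mid]=18>12: swap a[1],a[5]; hi=4 → [9, 12, 8, 14, 17, 18, 16]
a[mid]=12=12: mid=2
a[mid]=8<12: swap a[1],a[2]; lo=2,mid=3 → [9, 8, 12, 14, 17, 18, 16]
a[mid]=14>12: swap a[3],a[4]; hi=3 → [9, 8, 12, 17, 14, 18, 16]
a[mid]=17>12: swap a[3],a[3]; hi=2 → [9, 8, 12, 17, 14, 18, 16]
end: lo=2, hi=2; a = [9, 8, 12, 17, 14, 18, 16]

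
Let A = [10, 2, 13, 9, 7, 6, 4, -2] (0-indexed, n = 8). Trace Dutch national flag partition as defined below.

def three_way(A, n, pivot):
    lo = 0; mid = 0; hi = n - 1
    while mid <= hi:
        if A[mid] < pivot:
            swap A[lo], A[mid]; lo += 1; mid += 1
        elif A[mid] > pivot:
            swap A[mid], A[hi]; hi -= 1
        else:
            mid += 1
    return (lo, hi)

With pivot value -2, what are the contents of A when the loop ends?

[-2, 13, 9, 7, 6, 4, 2, 10]

lo=0 mid=0 hi=7
10>-2: swap(0,7), hi=6 ⇒ [-2, 2, 13, 9, 7, 6, 4, 10]
-2=-2: mid=1
2>-2: swap(1,6), hi=5 ⇒ [-2, 4, 13, 9, 7, 6, 2, 10]
4>-2: swap(1,5), hi=4 ⇒ [-2, 6, 13, 9, 7, 4, 2, 10]
6>-2: swap(1,4), hi=3 ⇒ [-2, 7, 13, 9, 6, 4, 2, 10]
7>-2: swap(1,3), hi=2 ⇒ [-2, 9, 13, 7, 6, 4, 2, 10]
9>-2: swap(1,2), hi=1 ⇒ [-2, 13, 9, 7, 6, 4, 2, 10]
13>-2: swap(1,1), hi=0 ⇒ [-2, 13, 9, 7, 6, 4, 2, 10]
done. lo=0 hi=0; A=[-2, 13, 9, 7, 6, 4, 2, 10]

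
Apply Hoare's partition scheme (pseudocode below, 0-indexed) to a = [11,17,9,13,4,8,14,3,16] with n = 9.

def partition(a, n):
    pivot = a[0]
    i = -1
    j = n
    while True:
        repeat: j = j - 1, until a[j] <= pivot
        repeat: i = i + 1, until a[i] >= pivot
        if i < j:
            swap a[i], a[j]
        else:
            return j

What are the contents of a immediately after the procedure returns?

pivot=11
j stops at 7 (3), i stops at 0 (11); swap ⇒ [3,17,9,13,4,8,14,11,16]
j stops at 5 (8), i stops at 1 (17); swap ⇒ [3,8,9,13,4,17,14,11,16]
j stops at 4 (4), i stops at 3 (13); swap ⇒ [3,8,9,4,13,17,14,11,16]
j stops at 3, i stops at 4; i≥j ⇒ return 3. a=[3,8,9,4,13,17,14,11,16]

[3,8,9,4,13,17,14,11,16]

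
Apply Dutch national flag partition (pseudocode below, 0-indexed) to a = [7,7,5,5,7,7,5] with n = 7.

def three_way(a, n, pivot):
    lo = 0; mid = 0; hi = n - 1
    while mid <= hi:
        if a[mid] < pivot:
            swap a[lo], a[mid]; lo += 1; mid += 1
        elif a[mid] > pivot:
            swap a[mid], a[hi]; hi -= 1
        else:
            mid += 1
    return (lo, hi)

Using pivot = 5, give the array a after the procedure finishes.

lo=0 mid=0 hi=6
7>5: swap(0,6), hi=5 ⇒ [5,7,5,5,7,7,7]
5=5: mid=1
7>5: swap(1,5), hi=4 ⇒ [5,7,5,5,7,7,7]
7>5: swap(1,4), hi=3 ⇒ [5,7,5,5,7,7,7]
7>5: swap(1,3), hi=2 ⇒ [5,5,5,7,7,7,7]
5=5: mid=2
5=5: mid=3
done. lo=0 hi=2; a=[5,5,5,7,7,7,7]

[5,5,5,7,7,7,7]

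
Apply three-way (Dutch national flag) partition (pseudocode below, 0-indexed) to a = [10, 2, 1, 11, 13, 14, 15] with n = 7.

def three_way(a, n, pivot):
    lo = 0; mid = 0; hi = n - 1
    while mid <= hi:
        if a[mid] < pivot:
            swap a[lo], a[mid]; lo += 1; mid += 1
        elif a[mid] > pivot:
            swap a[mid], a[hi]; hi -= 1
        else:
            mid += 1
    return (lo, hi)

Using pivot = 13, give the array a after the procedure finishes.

lo=0 mid=0 hi=6
10<13: swap(0,0), lo=1 mid=1 ⇒ [10, 2, 1, 11, 13, 14, 15]
2<13: swap(1,1), lo=2 mid=2 ⇒ [10, 2, 1, 11, 13, 14, 15]
1<13: swap(2,2), lo=3 mid=3 ⇒ [10, 2, 1, 11, 13, 14, 15]
11<13: swap(3,3), lo=4 mid=4 ⇒ [10, 2, 1, 11, 13, 14, 15]
13=13: mid=5
14>13: swap(5,6), hi=5 ⇒ [10, 2, 1, 11, 13, 15, 14]
15>13: swap(5,5), hi=4 ⇒ [10, 2, 1, 11, 13, 15, 14]
done. lo=4 hi=4; a=[10, 2, 1, 11, 13, 15, 14]

[10, 2, 1, 11, 13, 15, 14]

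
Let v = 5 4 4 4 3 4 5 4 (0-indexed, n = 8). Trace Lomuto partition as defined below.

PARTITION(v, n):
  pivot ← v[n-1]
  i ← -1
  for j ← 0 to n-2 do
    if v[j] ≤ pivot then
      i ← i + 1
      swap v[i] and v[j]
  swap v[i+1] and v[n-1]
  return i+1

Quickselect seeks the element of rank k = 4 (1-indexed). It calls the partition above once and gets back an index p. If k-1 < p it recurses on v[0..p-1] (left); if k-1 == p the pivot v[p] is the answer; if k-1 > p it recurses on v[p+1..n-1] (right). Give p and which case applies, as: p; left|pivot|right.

pivot=4, i=-1
j=0: 5>4, skip
j=1: 4≤4, i=0, swap(0,1) ⇒ 4 5 4 4 3 4 5 4
j=2: 4≤4, i=1, swap(1,2) ⇒ 4 4 5 4 3 4 5 4
j=3: 4≤4, i=2, swap(2,3) ⇒ 4 4 4 5 3 4 5 4
j=4: 3≤4, i=3, swap(3,4) ⇒ 4 4 4 3 5 4 5 4
j=5: 4≤4, i=4, swap(4,5) ⇒ 4 4 4 3 4 5 5 4
j=6: 5>4, skip
swap(5,7) ⇒ 4 4 4 3 4 4 5 5; return 5
p = 5; k-1 = 3 < 5 ⇒ left

5; left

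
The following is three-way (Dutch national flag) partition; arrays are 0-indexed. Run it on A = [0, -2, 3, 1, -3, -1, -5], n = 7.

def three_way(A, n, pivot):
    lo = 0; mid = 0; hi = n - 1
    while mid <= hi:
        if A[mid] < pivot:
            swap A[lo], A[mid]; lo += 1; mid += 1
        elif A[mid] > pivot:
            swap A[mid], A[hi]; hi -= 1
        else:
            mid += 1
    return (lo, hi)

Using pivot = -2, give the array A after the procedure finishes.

[-5, -3, -2, 1, -1, 3, 0]

pivot = -2; lo=0, mid=0, hi=6
A[mid]=0>-2: swap A[0],A[6]; hi=5 → [-5, -2, 3, 1, -3, -1, 0]
A[mid]=-5<-2: swap A[0],A[0]; lo=1,mid=1 → [-5, -2, 3, 1, -3, -1, 0]
A[mid]=-2=-2: mid=2
A[mid]=3>-2: swap A[2],A[5]; hi=4 → [-5, -2, -1, 1, -3, 3, 0]
A[mid]=-1>-2: swap A[2],A[4]; hi=3 → [-5, -2, -3, 1, -1, 3, 0]
A[mid]=-3<-2: swap A[1],A[2]; lo=2,mid=3 → [-5, -3, -2, 1, -1, 3, 0]
A[mid]=1>-2: swap A[3],A[3]; hi=2 → [-5, -3, -2, 1, -1, 3, 0]
end: lo=2, hi=2; A = [-5, -3, -2, 1, -1, 3, 0]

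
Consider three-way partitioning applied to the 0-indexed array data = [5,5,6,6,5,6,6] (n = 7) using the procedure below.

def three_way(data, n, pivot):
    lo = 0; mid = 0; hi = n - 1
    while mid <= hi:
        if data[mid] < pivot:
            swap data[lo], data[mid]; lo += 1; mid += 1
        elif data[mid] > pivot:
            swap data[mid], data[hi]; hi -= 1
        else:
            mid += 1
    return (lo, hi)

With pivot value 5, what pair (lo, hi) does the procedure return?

lo=0 mid=0 hi=6
5=5: mid=1
5=5: mid=2
6>5: swap(2,6), hi=5 ⇒ [5,5,6,6,5,6,6]
6>5: swap(2,5), hi=4 ⇒ [5,5,6,6,5,6,6]
6>5: swap(2,4), hi=3 ⇒ [5,5,5,6,6,6,6]
5=5: mid=3
6>5: swap(3,3), hi=2 ⇒ [5,5,5,6,6,6,6]
done. lo=0 hi=2; data=[5,5,5,6,6,6,6]

(0, 2)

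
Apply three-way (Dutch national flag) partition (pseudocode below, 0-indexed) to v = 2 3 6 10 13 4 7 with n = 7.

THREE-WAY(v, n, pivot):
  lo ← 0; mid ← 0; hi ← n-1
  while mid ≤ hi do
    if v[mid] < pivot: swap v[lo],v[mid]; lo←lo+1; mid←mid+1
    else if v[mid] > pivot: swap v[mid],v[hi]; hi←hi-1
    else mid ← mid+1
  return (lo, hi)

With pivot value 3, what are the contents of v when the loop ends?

2 3 10 13 4 7 6

pivot = 3; lo=0, mid=0, hi=6
v[mid]=2<3: swap v[0],v[0]; lo=1,mid=1 → 2 3 6 10 13 4 7
v[mid]=3=3: mid=2
v[mid]=6>3: swap v[2],v[6]; hi=5 → 2 3 7 10 13 4 6
v[mid]=7>3: swap v[2],v[5]; hi=4 → 2 3 4 10 13 7 6
v[mid]=4>3: swap v[2],v[4]; hi=3 → 2 3 13 10 4 7 6
v[mid]=13>3: swap v[2],v[3]; hi=2 → 2 3 10 13 4 7 6
v[mid]=10>3: swap v[2],v[2]; hi=1 → 2 3 10 13 4 7 6
end: lo=1, hi=1; v = 2 3 10 13 4 7 6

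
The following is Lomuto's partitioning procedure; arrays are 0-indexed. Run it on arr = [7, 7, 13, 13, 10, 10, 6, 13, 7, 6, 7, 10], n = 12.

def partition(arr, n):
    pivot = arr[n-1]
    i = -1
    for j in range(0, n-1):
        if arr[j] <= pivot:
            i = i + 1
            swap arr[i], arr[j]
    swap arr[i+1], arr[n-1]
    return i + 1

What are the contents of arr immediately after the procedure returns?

pivot = arr[11] = 10; i = -1
j=0: arr[0]=7 ≤ 10 → i=0, swap arr[0],arr[0] (no change) → [7, 7, 13, 13, 10, 10, 6, 13, 7, 6, 7, 10]
j=1: arr[1]=7 ≤ 10 → i=1, swap arr[1],arr[1] (no change) → [7, 7, 13, 13, 10, 10, 6, 13, 7, 6, 7, 10]
j=2: arr[2]=13 > 10 → no swap
j=3: arr[3]=13 > 10 → no swap
j=4: arr[4]=10 ≤ 10 → i=2, swap arr[2],arr[4] → [7, 7, 10, 13, 13, 10, 6, 13, 7, 6, 7, 10]
j=5: arr[5]=10 ≤ 10 → i=3, swap arr[3],arr[5] → [7, 7, 10, 10, 13, 13, 6, 13, 7, 6, 7, 10]
j=6: arr[6]=6 ≤ 10 → i=4, swap arr[4],arr[6] → [7, 7, 10, 10, 6, 13, 13, 13, 7, 6, 7, 10]
j=7: arr[7]=13 > 10 → no swap
j=8: arr[8]=7 ≤ 10 → i=5, swap arr[5],arr[8] → [7, 7, 10, 10, 6, 7, 13, 13, 13, 6, 7, 10]
j=9: arr[9]=6 ≤ 10 → i=6, swap arr[6],arr[9] → [7, 7, 10, 10, 6, 7, 6, 13, 13, 13, 7, 10]
j=10: arr[10]=7 ≤ 10 → i=7, swap arr[7],arr[10] → [7, 7, 10, 10, 6, 7, 6, 7, 13, 13, 13, 10]
final swap arr[8],arr[11] → [7, 7, 10, 10, 6, 7, 6, 7, 10, 13, 13, 13]; return 8

[7, 7, 10, 10, 6, 7, 6, 7, 10, 13, 13, 13]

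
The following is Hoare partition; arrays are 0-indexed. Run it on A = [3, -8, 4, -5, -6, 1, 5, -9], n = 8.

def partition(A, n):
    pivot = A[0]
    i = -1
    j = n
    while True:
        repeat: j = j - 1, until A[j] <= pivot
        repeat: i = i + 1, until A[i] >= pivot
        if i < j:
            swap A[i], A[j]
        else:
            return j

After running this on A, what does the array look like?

pivot = A[0] = 3; i = -1, j = 8
j→7 (A[7]=-9≤3), i→0 (A[0]=3≥3); i<j, swap → [-9, -8, 4, -5, -6, 1, 5, 3]
j→5 (A[5]=1≤3), i→2 (A[2]=4≥3); i<j, swap → [-9, -8, 1, -5, -6, 4, 5, 3]
j→4, i→5; i≥j, return j=4. A = [-9, -8, 1, -5, -6, 4, 5, 3]

[-9, -8, 1, -5, -6, 4, 5, 3]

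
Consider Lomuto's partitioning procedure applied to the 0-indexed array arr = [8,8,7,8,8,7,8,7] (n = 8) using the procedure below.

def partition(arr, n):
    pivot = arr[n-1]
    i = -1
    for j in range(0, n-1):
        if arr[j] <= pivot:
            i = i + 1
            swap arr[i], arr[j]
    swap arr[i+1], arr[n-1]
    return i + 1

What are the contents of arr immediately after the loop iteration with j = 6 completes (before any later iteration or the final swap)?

[7,7,8,8,8,8,8,7]

pivot=7, i=-1
j=0: 8>7, skip
j=1: 8>7, skip
j=2: 7≤7, i=0, swap(0,2) ⇒ [7,8,8,8,8,7,8,7]
j=3: 8>7, skip
j=4: 8>7, skip
j=5: 7≤7, i=1, swap(1,5) ⇒ [7,7,8,8,8,8,8,7]
j=6: 8>7, skip
(after j=6) arr = [7,7,8,8,8,8,8,7]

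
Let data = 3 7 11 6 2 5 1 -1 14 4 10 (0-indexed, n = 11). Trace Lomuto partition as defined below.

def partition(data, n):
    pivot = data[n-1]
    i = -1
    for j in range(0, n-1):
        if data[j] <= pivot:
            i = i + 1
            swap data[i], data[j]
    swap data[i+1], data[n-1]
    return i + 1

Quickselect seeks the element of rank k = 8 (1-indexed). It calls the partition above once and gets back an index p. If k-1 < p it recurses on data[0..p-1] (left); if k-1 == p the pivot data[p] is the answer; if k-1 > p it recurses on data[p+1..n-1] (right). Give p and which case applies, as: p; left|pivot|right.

8; left

pivot = data[10] = 10; i = -1
j=0: data[0]=3 ≤ 10 → i=0, swap data[0],data[0] (no change) → 3 7 11 6 2 5 1 -1 14 4 10
j=1: data[1]=7 ≤ 10 → i=1, swap data[1],data[1] (no change) → 3 7 11 6 2 5 1 -1 14 4 10
j=2: data[2]=11 > 10 → no swap
j=3: data[3]=6 ≤ 10 → i=2, swap data[2],data[3] → 3 7 6 11 2 5 1 -1 14 4 10
j=4: data[4]=2 ≤ 10 → i=3, swap data[3],data[4] → 3 7 6 2 11 5 1 -1 14 4 10
j=5: data[5]=5 ≤ 10 → i=4, swap data[4],data[5] → 3 7 6 2 5 11 1 -1 14 4 10
j=6: data[6]=1 ≤ 10 → i=5, swap data[5],data[6] → 3 7 6 2 5 1 11 -1 14 4 10
j=7: data[7]=-1 ≤ 10 → i=6, swap data[6],data[7] → 3 7 6 2 5 1 -1 11 14 4 10
j=8: data[8]=14 > 10 → no swap
j=9: data[9]=4 ≤ 10 → i=7, swap data[7],data[9] → 3 7 6 2 5 1 -1 4 14 11 10
final swap data[8],data[10] → 3 7 6 2 5 1 -1 4 10 11 14; return 8
p = 8; k-1 = 7 < 8 ⇒ left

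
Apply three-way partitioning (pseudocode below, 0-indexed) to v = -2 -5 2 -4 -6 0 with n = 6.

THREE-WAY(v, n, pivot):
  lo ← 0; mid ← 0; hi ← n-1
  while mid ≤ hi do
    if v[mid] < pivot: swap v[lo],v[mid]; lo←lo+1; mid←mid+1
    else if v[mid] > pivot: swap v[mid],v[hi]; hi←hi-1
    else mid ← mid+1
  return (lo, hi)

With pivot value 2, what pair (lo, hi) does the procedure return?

pivot = 2; lo=0, mid=0, hi=5
v[mid]=-2<2: swap v[0],v[0]; lo=1,mid=1 → -2 -5 2 -4 -6 0
v[mid]=-5<2: swap v[1],v[1]; lo=2,mid=2 → -2 -5 2 -4 -6 0
v[mid]=2=2: mid=3
v[mid]=-4<2: swap v[2],v[3]; lo=3,mid=4 → -2 -5 -4 2 -6 0
v[mid]=-6<2: swap v[3],v[4]; lo=4,mid=5 → -2 -5 -4 -6 2 0
v[mid]=0<2: swap v[4],v[5]; lo=5,mid=6 → -2 -5 -4 -6 0 2
end: lo=5, hi=5; v = -2 -5 -4 -6 0 2

(5, 5)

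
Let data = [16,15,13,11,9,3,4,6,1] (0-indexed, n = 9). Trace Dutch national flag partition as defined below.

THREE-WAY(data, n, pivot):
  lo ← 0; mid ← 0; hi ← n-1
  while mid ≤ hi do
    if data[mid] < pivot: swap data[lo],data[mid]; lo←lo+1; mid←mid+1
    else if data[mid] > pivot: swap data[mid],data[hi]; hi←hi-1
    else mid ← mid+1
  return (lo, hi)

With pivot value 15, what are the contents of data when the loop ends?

[1,13,11,9,3,4,6,15,16]

pivot = 15; lo=0, mid=0, hi=8
data[mid]=16>15: swap data[0],data[8]; hi=7 → [1,15,13,11,9,3,4,6,16]
data[mid]=1<15: swap data[0],data[0]; lo=1,mid=1 → [1,15,13,11,9,3,4,6,16]
data[mid]=15=15: mid=2
data[mid]=13<15: swap data[1],data[2]; lo=2,mid=3 → [1,13,15,11,9,3,4,6,16]
data[mid]=11<15: swap data[2],data[3]; lo=3,mid=4 → [1,13,11,15,9,3,4,6,16]
data[mid]=9<15: swap data[3],data[4]; lo=4,mid=5 → [1,13,11,9,15,3,4,6,16]
data[mid]=3<15: swap data[4],data[5]; lo=5,mid=6 → [1,13,11,9,3,15,4,6,16]
data[mid]=4<15: swap data[5],data[6]; lo=6,mid=7 → [1,13,11,9,3,4,15,6,16]
data[mid]=6<15: swap data[6],data[7]; lo=7,mid=8 → [1,13,11,9,3,4,6,15,16]
end: lo=7, hi=7; data = [1,13,11,9,3,4,6,15,16]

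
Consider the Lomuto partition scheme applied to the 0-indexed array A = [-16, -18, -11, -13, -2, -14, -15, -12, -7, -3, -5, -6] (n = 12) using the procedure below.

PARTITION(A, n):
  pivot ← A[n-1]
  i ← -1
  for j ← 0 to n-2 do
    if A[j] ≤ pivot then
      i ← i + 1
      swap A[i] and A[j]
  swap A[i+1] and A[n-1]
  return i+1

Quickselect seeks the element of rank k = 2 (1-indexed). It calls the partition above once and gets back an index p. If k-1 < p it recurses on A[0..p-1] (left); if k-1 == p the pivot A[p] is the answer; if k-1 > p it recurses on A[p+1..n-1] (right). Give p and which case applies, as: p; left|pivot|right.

8; left

pivot=-6, i=-1
j=0: -16≤-6, i=0, swap(0,0) ⇒ [-16, -18, -11, -13, -2, -14, -15, -12, -7, -3, -5, -6]
j=1: -18≤-6, i=1, swap(1,1) ⇒ [-16, -18, -11, -13, -2, -14, -15, -12, -7, -3, -5, -6]
j=2: -11≤-6, i=2, swap(2,2) ⇒ [-16, -18, -11, -13, -2, -14, -15, -12, -7, -3, -5, -6]
j=3: -13≤-6, i=3, swap(3,3) ⇒ [-16, -18, -11, -13, -2, -14, -15, -12, -7, -3, -5, -6]
j=4: -2>-6, skip
j=5: -14≤-6, i=4, swap(4,5) ⇒ [-16, -18, -11, -13, -14, -2, -15, -12, -7, -3, -5, -6]
j=6: -15≤-6, i=5, swap(5,6) ⇒ [-16, -18, -11, -13, -14, -15, -2, -12, -7, -3, -5, -6]
j=7: -12≤-6, i=6, swap(6,7) ⇒ [-16, -18, -11, -13, -14, -15, -12, -2, -7, -3, -5, -6]
j=8: -7≤-6, i=7, swap(7,8) ⇒ [-16, -18, -11, -13, -14, -15, -12, -7, -2, -3, -5, -6]
j=9: -3>-6, skip
j=10: -5>-6, skip
swap(8,11) ⇒ [-16, -18, -11, -13, -14, -15, -12, -7, -6, -3, -5, -2]; return 8
p = 8; k-1 = 1 < 8 ⇒ left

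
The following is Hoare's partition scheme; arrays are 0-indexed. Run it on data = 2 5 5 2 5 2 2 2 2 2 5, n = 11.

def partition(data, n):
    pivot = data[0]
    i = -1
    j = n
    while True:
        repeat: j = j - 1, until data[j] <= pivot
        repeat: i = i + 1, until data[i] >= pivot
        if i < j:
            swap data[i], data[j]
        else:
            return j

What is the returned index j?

4

pivot=2
j stops at 9 (2), i stops at 0 (2); swap ⇒ 2 5 5 2 5 2 2 2 2 2 5
j stops at 8 (2), i stops at 1 (5); swap ⇒ 2 2 5 2 5 2 2 2 5 2 5
j stops at 7 (2), i stops at 2 (5); swap ⇒ 2 2 2 2 5 2 2 5 5 2 5
j stops at 6 (2), i stops at 3 (2); swap ⇒ 2 2 2 2 5 2 2 5 5 2 5
j stops at 5 (2), i stops at 4 (5); swap ⇒ 2 2 2 2 2 5 2 5 5 2 5
j stops at 4, i stops at 5; i≥j ⇒ return 4. data=2 2 2 2 2 5 2 5 5 2 5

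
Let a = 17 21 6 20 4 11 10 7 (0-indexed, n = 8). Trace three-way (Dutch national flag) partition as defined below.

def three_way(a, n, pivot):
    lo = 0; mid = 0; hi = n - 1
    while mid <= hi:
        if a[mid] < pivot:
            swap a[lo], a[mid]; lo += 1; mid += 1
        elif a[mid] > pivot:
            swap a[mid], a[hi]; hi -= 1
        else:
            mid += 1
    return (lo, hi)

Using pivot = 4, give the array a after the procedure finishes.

4 6 20 21 11 10 7 17

lo=0 mid=0 hi=7
17>4: swap(0,7), hi=6 ⇒ 7 21 6 20 4 11 10 17
7>4: swap(0,6), hi=5 ⇒ 10 21 6 20 4 11 7 17
10>4: swap(0,5), hi=4 ⇒ 11 21 6 20 4 10 7 17
11>4: swap(0,4), hi=3 ⇒ 4 21 6 20 11 10 7 17
4=4: mid=1
21>4: swap(1,3), hi=2 ⇒ 4 20 6 21 11 10 7 17
20>4: swap(1,2), hi=1 ⇒ 4 6 20 21 11 10 7 17
6>4: swap(1,1), hi=0 ⇒ 4 6 20 21 11 10 7 17
done. lo=0 hi=0; a=4 6 20 21 11 10 7 17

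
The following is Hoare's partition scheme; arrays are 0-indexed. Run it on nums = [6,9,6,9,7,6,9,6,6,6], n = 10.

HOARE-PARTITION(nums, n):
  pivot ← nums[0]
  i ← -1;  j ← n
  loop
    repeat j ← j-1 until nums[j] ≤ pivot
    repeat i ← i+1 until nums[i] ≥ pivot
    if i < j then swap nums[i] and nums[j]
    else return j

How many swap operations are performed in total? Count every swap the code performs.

pivot=6
j stops at 9 (6), i stops at 0 (6); swap ⇒ [6,9,6,9,7,6,9,6,6,6]
j stops at 8 (6), i stops at 1 (9); swap ⇒ [6,6,6,9,7,6,9,6,9,6]
j stops at 7 (6), i stops at 2 (6); swap ⇒ [6,6,6,9,7,6,9,6,9,6]
j stops at 5 (6), i stops at 3 (9); swap ⇒ [6,6,6,6,7,9,9,6,9,6]
j stops at 3, i stops at 4; i≥j ⇒ return 3. nums=[6,6,6,6,7,9,9,6,9,6]

4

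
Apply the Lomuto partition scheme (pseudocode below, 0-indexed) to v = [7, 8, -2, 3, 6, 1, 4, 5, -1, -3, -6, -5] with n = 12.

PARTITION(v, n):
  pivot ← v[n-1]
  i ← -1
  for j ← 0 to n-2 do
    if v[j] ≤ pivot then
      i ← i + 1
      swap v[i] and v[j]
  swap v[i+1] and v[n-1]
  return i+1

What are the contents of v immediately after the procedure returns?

pivot=-5, i=-1
j=0: 7>-5, skip
j=1: 8>-5, skip
j=2: -2>-5, skip
j=3: 3>-5, skip
j=4: 6>-5, skip
j=5: 1>-5, skip
j=6: 4>-5, skip
j=7: 5>-5, skip
j=8: -1>-5, skip
j=9: -3>-5, skip
j=10: -6≤-5, i=0, swap(0,10) ⇒ [-6, 8, -2, 3, 6, 1, 4, 5, -1, -3, 7, -5]
swap(1,11) ⇒ [-6, -5, -2, 3, 6, 1, 4, 5, -1, -3, 7, 8]; return 1

[-6, -5, -2, 3, 6, 1, 4, 5, -1, -3, 7, 8]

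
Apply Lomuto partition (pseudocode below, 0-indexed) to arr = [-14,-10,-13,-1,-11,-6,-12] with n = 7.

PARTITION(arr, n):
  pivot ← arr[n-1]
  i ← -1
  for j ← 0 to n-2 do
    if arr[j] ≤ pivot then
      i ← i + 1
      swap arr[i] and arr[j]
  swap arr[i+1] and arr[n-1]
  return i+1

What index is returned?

pivot = arr[6] = -12; i = -1
j=0: arr[0]=-14 ≤ -12 → i=0, swap arr[0],arr[0] (no change) → [-14,-10,-13,-1,-11,-6,-12]
j=1: arr[1]=-10 > -12 → no swap
j=2: arr[2]=-13 ≤ -12 → i=1, swap arr[1],arr[2] → [-14,-13,-10,-1,-11,-6,-12]
j=3: arr[3]=-1 > -12 → no swap
j=4: arr[4]=-11 > -12 → no swap
j=5: arr[5]=-6 > -12 → no swap
final swap arr[2],arr[6] → [-14,-13,-12,-1,-11,-6,-10]; return 2

2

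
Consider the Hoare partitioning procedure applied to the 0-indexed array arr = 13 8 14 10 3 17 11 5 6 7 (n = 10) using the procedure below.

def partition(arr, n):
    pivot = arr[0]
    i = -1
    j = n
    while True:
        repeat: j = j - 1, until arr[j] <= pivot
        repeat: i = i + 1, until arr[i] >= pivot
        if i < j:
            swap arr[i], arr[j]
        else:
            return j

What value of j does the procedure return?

pivot = arr[0] = 13; i = -1, j = 10
j→9 (arr[9]=7≤13), i→0 (arr[0]=13≥13); i<j, swap → 7 8 14 10 3 17 11 5 6 13
j→8 (arr[8]=6≤13), i→2 (arr[2]=14≥13); i<j, swap → 7 8 6 10 3 17 11 5 14 13
j→7 (arr[7]=5≤13), i→5 (arr[5]=17≥13); i<j, swap → 7 8 6 10 3 5 11 17 14 13
j→6, i→7; i≥j, return j=6. arr = 7 8 6 10 3 5 11 17 14 13

6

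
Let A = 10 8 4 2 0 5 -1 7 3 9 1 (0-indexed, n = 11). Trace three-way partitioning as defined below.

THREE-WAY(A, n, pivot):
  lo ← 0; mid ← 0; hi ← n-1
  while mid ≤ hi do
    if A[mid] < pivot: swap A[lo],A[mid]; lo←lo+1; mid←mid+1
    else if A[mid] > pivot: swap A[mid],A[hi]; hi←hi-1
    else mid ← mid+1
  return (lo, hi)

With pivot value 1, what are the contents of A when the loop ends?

lo=0 mid=0 hi=10
10>1: swap(0,10), hi=9 ⇒ 1 8 4 2 0 5 -1 7 3 9 10
1=1: mid=1
8>1: swap(1,9), hi=8 ⇒ 1 9 4 2 0 5 -1 7 3 8 10
9>1: swap(1,8), hi=7 ⇒ 1 3 4 2 0 5 -1 7 9 8 10
3>1: swap(1,7), hi=6 ⇒ 1 7 4 2 0 5 -1 3 9 8 10
7>1: swap(1,6), hi=5 ⇒ 1 -1 4 2 0 5 7 3 9 8 10
-1<1: swap(0,1), lo=1 mid=2 ⇒ -1 1 4 2 0 5 7 3 9 8 10
4>1: swap(2,5), hi=4 ⇒ -1 1 5 2 0 4 7 3 9 8 10
5>1: swap(2,4), hi=3 ⇒ -1 1 0 2 5 4 7 3 9 8 10
0<1: swap(1,2), lo=2 mid=3 ⇒ -1 0 1 2 5 4 7 3 9 8 10
2>1: swap(3,3), hi=2 ⇒ -1 0 1 2 5 4 7 3 9 8 10
done. lo=2 hi=2; A=-1 0 1 2 5 4 7 3 9 8 10

-1 0 1 2 5 4 7 3 9 8 10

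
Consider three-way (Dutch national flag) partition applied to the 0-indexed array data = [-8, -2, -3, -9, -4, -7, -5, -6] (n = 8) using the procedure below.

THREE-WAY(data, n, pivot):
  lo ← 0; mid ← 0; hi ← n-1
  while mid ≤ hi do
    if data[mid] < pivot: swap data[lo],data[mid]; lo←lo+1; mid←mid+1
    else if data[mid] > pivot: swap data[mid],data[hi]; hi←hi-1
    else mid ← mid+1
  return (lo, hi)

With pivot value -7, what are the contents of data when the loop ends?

pivot = -7; lo=0, mid=0, hi=7
data[mid]=-8<-7: swap data[0],data[0]; lo=1,mid=1 → [-8, -2, -3, -9, -4, -7, -5, -6]
data[mid]=-2>-7: swap data[1],data[7]; hi=6 → [-8, -6, -3, -9, -4, -7, -5, -2]
data[mid]=-6>-7: swap data[1],data[6]; hi=5 → [-8, -5, -3, -9, -4, -7, -6, -2]
data[mid]=-5>-7: swap data[1],data[5]; hi=4 → [-8, -7, -3, -9, -4, -5, -6, -2]
data[mid]=-7=-7: mid=2
data[mid]=-3>-7: swap data[2],data[4]; hi=3 → [-8, -7, -4, -9, -3, -5, -6, -2]
data[mid]=-4>-7: swap data[2],data[3]; hi=2 → [-8, -7, -9, -4, -3, -5, -6, -2]
data[mid]=-9<-7: swap data[1],data[2]; lo=2,mid=3 → [-8, -9, -7, -4, -3, -5, -6, -2]
end: lo=2, hi=2; data = [-8, -9, -7, -4, -3, -5, -6, -2]

[-8, -9, -7, -4, -3, -5, -6, -2]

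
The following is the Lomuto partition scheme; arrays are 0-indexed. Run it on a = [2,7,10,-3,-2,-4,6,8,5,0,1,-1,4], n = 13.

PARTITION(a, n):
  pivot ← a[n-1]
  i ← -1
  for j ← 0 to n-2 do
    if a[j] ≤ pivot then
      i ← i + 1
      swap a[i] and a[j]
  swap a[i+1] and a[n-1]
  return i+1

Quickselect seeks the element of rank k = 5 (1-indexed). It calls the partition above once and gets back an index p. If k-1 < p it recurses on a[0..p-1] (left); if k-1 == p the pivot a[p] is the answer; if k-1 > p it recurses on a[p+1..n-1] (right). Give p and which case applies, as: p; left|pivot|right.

7; left

pivot=4, i=-1
j=0: 2≤4, i=0, swap(0,0) ⇒ [2,7,10,-3,-2,-4,6,8,5,0,1,-1,4]
j=1: 7>4, skip
j=2: 10>4, skip
j=3: -3≤4, i=1, swap(1,3) ⇒ [2,-3,10,7,-2,-4,6,8,5,0,1,-1,4]
j=4: -2≤4, i=2, swap(2,4) ⇒ [2,-3,-2,7,10,-4,6,8,5,0,1,-1,4]
j=5: -4≤4, i=3, swap(3,5) ⇒ [2,-3,-2,-4,10,7,6,8,5,0,1,-1,4]
j=6: 6>4, skip
j=7: 8>4, skip
j=8: 5>4, skip
j=9: 0≤4, i=4, swap(4,9) ⇒ [2,-3,-2,-4,0,7,6,8,5,10,1,-1,4]
j=10: 1≤4, i=5, swap(5,10) ⇒ [2,-3,-2,-4,0,1,6,8,5,10,7,-1,4]
j=11: -1≤4, i=6, swap(6,11) ⇒ [2,-3,-2,-4,0,1,-1,8,5,10,7,6,4]
swap(7,12) ⇒ [2,-3,-2,-4,0,1,-1,4,5,10,7,6,8]; return 7
p = 7; k-1 = 4 < 7 ⇒ left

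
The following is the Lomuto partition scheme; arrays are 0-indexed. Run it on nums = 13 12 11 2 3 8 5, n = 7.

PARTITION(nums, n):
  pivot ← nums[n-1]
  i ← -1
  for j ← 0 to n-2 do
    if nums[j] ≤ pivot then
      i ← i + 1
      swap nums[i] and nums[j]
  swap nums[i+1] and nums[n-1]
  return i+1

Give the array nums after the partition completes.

2 3 5 13 12 8 11

pivot=5, i=-1
j=0: 13>5, skip
j=1: 12>5, skip
j=2: 11>5, skip
j=3: 2≤5, i=0, swap(0,3) ⇒ 2 12 11 13 3 8 5
j=4: 3≤5, i=1, swap(1,4) ⇒ 2 3 11 13 12 8 5
j=5: 8>5, skip
swap(2,6) ⇒ 2 3 5 13 12 8 11; return 2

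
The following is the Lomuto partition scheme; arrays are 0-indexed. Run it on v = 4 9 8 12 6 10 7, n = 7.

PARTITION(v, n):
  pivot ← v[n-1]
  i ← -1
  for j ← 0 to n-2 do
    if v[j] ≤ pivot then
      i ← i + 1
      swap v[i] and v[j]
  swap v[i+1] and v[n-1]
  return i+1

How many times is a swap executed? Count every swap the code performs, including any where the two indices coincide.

3

pivot = v[6] = 7; i = -1
j=0: v[0]=4 ≤ 7 → i=0, swap v[0],v[0] (no change) → 4 9 8 12 6 10 7
j=1: v[1]=9 > 7 → no swap
j=2: v[2]=8 > 7 → no swap
j=3: v[3]=12 > 7 → no swap
j=4: v[4]=6 ≤ 7 → i=1, swap v[1],v[4] → 4 6 8 12 9 10 7
j=5: v[5]=10 > 7 → no swap
final swap v[2],v[6] → 4 6 7 12 9 10 8; return 2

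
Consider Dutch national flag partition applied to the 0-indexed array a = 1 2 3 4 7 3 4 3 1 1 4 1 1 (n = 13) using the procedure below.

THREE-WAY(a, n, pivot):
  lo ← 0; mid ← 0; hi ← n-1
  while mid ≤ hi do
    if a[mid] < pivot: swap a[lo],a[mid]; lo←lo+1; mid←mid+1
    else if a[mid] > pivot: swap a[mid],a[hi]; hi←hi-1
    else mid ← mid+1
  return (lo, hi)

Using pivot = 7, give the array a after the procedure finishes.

pivot = 7; lo=0, mid=0, hi=12
a[mid]=1<7: swap a[0],a[0]; lo=1,mid=1 → 1 2 3 4 7 3 4 3 1 1 4 1 1
a[mid]=2<7: swap a[1],a[1]; lo=2,mid=2 → 1 2 3 4 7 3 4 3 1 1 4 1 1
a[mid]=3<7: swap a[2],a[2]; lo=3,mid=3 → 1 2 3 4 7 3 4 3 1 1 4 1 1
a[mid]=4<7: swap a[3],a[3]; lo=4,mid=4 → 1 2 3 4 7 3 4 3 1 1 4 1 1
a[mid]=7=7: mid=5
a[mid]=3<7: swap a[4],a[5]; lo=5,mid=6 → 1 2 3 4 3 7 4 3 1 1 4 1 1
a[mid]=4<7: swap a[5],a[6]; lo=6,mid=7 → 1 2 3 4 3 4 7 3 1 1 4 1 1
a[mid]=3<7: swap a[6],a[7]; lo=7,mid=8 → 1 2 3 4 3 4 3 7 1 1 4 1 1
a[mid]=1<7: swap a[7],a[8]; lo=8,mid=9 → 1 2 3 4 3 4 3 1 7 1 4 1 1
a[mid]=1<7: swap a[8],a[9]; lo=9,mid=10 → 1 2 3 4 3 4 3 1 1 7 4 1 1
a[mid]=4<7: swap a[9],a[10]; lo=10,mid=11 → 1 2 3 4 3 4 3 1 1 4 7 1 1
a[mid]=1<7: swap a[10],a[11]; lo=11,mid=12 → 1 2 3 4 3 4 3 1 1 4 1 7 1
a[mid]=1<7: swap a[11],a[12]; lo=12,mid=13 → 1 2 3 4 3 4 3 1 1 4 1 1 7
end: lo=12, hi=12; a = 1 2 3 4 3 4 3 1 1 4 1 1 7

1 2 3 4 3 4 3 1 1 4 1 1 7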